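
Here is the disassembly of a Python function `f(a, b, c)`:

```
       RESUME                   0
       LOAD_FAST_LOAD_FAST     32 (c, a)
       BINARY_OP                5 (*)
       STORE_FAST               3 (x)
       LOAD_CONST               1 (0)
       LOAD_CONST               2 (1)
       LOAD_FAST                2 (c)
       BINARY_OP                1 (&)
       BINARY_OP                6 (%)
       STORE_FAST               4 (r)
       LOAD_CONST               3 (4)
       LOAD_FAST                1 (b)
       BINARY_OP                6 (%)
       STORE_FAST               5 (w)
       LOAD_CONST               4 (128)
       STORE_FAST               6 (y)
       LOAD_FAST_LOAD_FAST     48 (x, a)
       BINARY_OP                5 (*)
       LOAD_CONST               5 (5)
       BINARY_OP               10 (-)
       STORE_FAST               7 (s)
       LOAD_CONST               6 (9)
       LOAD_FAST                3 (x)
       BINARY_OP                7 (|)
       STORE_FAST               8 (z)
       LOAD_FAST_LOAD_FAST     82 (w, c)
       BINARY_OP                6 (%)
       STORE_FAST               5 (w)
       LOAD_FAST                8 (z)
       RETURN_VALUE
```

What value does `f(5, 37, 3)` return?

15

LOAD_FAST_LOAD_FAST c,a → push 3,5. Stack: [3, 5]
BINARY_OP * → 3 * 5 = 15. Stack: [15]
STORE_FAST x → x=15. Stack: []
LOAD_CONST → push 0. Stack: [0]
LOAD_CONST → push 1. Stack: [0, 1]
LOAD_FAST c → push 3. Stack: [0, 1, 3]
BINARY_OP & → 1 & 3 = 1. Stack: [0, 1]
BINARY_OP % → 0 % 1 = 0. Stack: [0]
STORE_FAST r → r=0. Stack: []
LOAD_CONST → push 4. Stack: [4]
LOAD_FAST b → push 37. Stack: [4, 37]
BINARY_OP % → 4 % 37 = 4. Stack: [4]
STORE_FAST w → w=4. Stack: []
LOAD_CONST → push 128. Stack: [128]
STORE_FAST y → y=128. Stack: []
LOAD_FAST_LOAD_FAST x,a → push 15,5. Stack: [15, 5]
BINARY_OP * → 15 * 5 = 75. Stack: [75]
LOAD_CONST → push 5. Stack: [75, 5]
BINARY_OP - → 75 - 5 = 70. Stack: [70]
STORE_FAST s → s=70. Stack: []
LOAD_CONST → push 9. Stack: [9]
LOAD_FAST x → push 15. Stack: [9, 15]
BINARY_OP | → 9 | 15 = 15. Stack: [15]
STORE_FAST z → z=15. Stack: []
LOAD_FAST_LOAD_FAST w,c → push 4,3. Stack: [4, 3]
BINARY_OP % → 4 % 3 = 1. Stack: [1]
STORE_FAST w → w=1. Stack: []
LOAD_FAST z → push 15. Stack: [15]
RETURN_VALUE → return 15.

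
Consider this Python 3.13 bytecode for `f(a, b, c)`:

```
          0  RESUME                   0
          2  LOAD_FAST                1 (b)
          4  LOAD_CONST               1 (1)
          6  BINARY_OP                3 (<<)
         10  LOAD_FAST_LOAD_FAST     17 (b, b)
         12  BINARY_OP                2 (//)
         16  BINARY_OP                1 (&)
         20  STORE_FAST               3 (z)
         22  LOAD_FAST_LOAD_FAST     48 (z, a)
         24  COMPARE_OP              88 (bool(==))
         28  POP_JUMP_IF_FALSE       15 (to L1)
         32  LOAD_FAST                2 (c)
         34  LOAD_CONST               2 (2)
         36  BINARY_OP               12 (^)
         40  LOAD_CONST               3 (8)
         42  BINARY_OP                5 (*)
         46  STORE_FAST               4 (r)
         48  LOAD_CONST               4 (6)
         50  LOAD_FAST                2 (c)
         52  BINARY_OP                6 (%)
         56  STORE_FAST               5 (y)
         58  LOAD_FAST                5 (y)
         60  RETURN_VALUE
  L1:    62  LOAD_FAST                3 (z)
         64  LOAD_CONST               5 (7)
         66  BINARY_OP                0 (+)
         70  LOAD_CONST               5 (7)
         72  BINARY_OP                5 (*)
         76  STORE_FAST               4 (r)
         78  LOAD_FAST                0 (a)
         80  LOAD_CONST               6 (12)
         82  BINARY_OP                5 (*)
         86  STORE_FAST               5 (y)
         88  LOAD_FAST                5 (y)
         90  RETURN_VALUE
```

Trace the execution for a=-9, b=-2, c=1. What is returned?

-108

LOAD_FAST b → push -2. Stack: [-2]
LOAD_CONST → push 1. Stack: [-2, 1]
BINARY_OP << → -2 << 1 = -4. Stack: [-4]
LOAD_FAST_LOAD_FAST b,b → push -2,-2. Stack: [-4, -2, -2]
BINARY_OP // → -2 // -2 = 1. Stack: [-4, 1]
BINARY_OP & → -4 & 1 = 0. Stack: [0]
STORE_FAST z → z=0. Stack: []
LOAD_FAST_LOAD_FAST z,a → push 0,-9. Stack: [0, -9]
COMPARE_OP bool(==) → 0 vs -9 = False. Stack: [False]
POP_JUMP_IF_FALSE → pop False; jump. Stack: []
LOAD_FAST z → push 0. Stack: [0]
LOAD_CONST → push 7. Stack: [0, 7]
BINARY_OP + → 0 + 7 = 7. Stack: [7]
LOAD_CONST → push 7. Stack: [7, 7]
BINARY_OP * → 7 * 7 = 49. Stack: [49]
STORE_FAST r → r=49. Stack: []
LOAD_FAST a → push -9. Stack: [-9]
LOAD_CONST → push 12. Stack: [-9, 12]
BINARY_OP * → -9 * 12 = -108. Stack: [-108]
STORE_FAST y → y=-108. Stack: []
LOAD_FAST y → push -108. Stack: [-108]
RETURN_VALUE → return -108.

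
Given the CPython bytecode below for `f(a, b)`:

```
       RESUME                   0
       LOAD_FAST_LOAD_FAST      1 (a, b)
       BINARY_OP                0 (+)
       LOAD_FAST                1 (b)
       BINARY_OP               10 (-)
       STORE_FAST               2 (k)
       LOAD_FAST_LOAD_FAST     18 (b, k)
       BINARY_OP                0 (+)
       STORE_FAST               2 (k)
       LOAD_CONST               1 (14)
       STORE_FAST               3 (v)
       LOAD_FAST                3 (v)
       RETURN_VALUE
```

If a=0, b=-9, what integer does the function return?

LOAD_FAST_LOAD_FAST a,b → push 0,-9. Stack: [0, -9]
BINARY_OP + → 0 + -9 = -9. Stack: [-9]
LOAD_FAST b → push -9. Stack: [-9, -9]
BINARY_OP - → -9 - -9 = 0. Stack: [0]
STORE_FAST k → k=0. Stack: []
LOAD_FAST_LOAD_FAST b,k → push -9,0. Stack: [-9, 0]
BINARY_OP + → -9 + 0 = -9. Stack: [-9]
STORE_FAST k → k=-9. Stack: []
LOAD_CONST → push 14. Stack: [14]
STORE_FAST v → v=14. Stack: []
LOAD_FAST v → push 14. Stack: [14]
RETURN_VALUE → return 14.

14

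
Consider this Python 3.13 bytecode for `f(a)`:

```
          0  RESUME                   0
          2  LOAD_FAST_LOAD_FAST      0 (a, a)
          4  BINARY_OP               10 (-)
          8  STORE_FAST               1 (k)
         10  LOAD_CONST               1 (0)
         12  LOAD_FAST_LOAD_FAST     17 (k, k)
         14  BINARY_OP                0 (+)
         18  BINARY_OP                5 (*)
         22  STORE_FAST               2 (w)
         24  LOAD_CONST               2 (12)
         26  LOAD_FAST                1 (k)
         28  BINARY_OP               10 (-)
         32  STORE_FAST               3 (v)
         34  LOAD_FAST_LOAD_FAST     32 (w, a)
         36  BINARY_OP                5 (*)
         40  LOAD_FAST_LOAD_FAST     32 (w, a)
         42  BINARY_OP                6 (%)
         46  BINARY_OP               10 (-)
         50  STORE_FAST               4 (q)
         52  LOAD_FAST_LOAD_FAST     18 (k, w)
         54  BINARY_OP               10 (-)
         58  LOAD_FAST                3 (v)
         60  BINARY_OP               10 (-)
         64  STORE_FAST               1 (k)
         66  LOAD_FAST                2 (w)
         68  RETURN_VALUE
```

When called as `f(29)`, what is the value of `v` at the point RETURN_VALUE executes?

LOAD_FAST_LOAD_FAST a,a → push 29,29. Stack: [29, 29]
BINARY_OP - → 29 - 29 = 0. Stack: [0]
STORE_FAST k → k=0. Stack: []
LOAD_CONST → push 0. Stack: [0]
LOAD_FAST_LOAD_FAST k,k → push 0,0. Stack: [0, 0, 0]
BINARY_OP + → 0 + 0 = 0. Stack: [0, 0]
BINARY_OP * → 0 * 0 = 0. Stack: [0]
STORE_FAST w → w=0. Stack: []
LOAD_CONST → push 12. Stack: [12]
LOAD_FAST k → push 0. Stack: [12, 0]
BINARY_OP - → 12 - 0 = 12. Stack: [12]
STORE_FAST v → v=12. Stack: []
LOAD_FAST_LOAD_FAST w,a → push 0,29. Stack: [0, 29]
BINARY_OP * → 0 * 29 = 0. Stack: [0]
LOAD_FAST_LOAD_FAST w,a → push 0,29. Stack: [0, 0, 29]
BINARY_OP % → 0 % 29 = 0. Stack: [0, 0]
BINARY_OP - → 0 - 0 = 0. Stack: [0]
STORE_FAST q → q=0. Stack: []
LOAD_FAST_LOAD_FAST k,w → push 0,0. Stack: [0, 0]
BINARY_OP - → 0 - 0 = 0. Stack: [0]
LOAD_FAST v → push 12. Stack: [0, 12]
BINARY_OP - → 0 - 12 = -12. Stack: [-12]
STORE_FAST k → k=-12. Stack: []
LOAD_FAST w → push 0. Stack: [0]
RETURN_VALUE → return 0.

12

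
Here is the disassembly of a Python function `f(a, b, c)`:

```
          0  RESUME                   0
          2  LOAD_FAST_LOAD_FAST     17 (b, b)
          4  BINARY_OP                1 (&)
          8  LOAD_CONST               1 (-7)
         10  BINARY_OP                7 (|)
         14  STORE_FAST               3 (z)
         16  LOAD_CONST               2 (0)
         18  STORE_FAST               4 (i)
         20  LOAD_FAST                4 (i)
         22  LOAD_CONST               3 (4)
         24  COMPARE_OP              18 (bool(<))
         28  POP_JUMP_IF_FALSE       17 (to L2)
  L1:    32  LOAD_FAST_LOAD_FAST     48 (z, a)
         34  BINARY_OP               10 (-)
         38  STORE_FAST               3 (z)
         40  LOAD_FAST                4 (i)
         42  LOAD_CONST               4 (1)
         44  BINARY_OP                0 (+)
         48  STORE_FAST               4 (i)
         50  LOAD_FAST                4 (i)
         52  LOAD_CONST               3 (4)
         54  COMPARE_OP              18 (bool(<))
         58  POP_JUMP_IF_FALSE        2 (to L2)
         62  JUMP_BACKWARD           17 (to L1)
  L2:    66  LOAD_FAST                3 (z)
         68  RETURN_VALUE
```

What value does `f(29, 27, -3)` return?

-121

LOAD_FAST_LOAD_FAST b,b → push 27,27. Stack: [27, 27]
BINARY_OP & → 27 & 27 = 27. Stack: [27]
LOAD_CONST → push -7. Stack: [27, -7]
BINARY_OP | → 27 | -7 = -5. Stack: [-5]
STORE_FAST z → z=-5. Stack: []
LOAD_CONST → push 0. Stack: [0]
STORE_FAST i → i=0. Stack: []
LOAD_FAST i → push 0. Stack: [0]
LOAD_CONST → push 4. Stack: [0, 4]
COMPARE_OP bool(<) → 0 vs 4 = True. Stack: [True]
POP_JUMP_IF_FALSE → pop True; no jump. Stack: []
LOAD_FAST_LOAD_FAST z,a → push -5,29. Stack: [-5, 29]
BINARY_OP - → -5 - 29 = -34. Stack: [-34]
STORE_FAST z → z=-34. Stack: []
LOAD_FAST i → push 0. Stack: [0]
LOAD_CONST → push 1. Stack: [0, 1]
BINARY_OP + → 0 + 1 = 1. Stack: [1]
STORE_FAST i → i=1. Stack: []
LOAD_FAST i → push 1. Stack: [1]
LOAD_CONST → push 4. Stack: [1, 4]
COMPARE_OP bool(<) → 1 vs 4 = True. Stack: [True]
POP_JUMP_IF_FALSE → pop True; no jump. Stack: []
LOAD_FAST_LOAD_FAST z,a → push -34,29. Stack: [-34, 29]
BINARY_OP - → -34 - 29 = -63. Stack: [-63]
STORE_FAST z → z=-63. Stack: []
LOAD_FAST i → push 1. Stack: [1]
LOAD_CONST → push 1. Stack: [1, 1]
BINARY_OP + → 1 + 1 = 2. Stack: [2]
STORE_FAST i → i=2. Stack: []
LOAD_FAST i → push 2. Stack: [2]
LOAD_CONST → push 4. Stack: [2, 4]
COMPARE_OP bool(<) → 2 vs 4 = True. Stack: [True]
POP_JUMP_IF_FALSE → pop True; no jump. Stack: []
LOAD_FAST_LOAD_FAST z,a → push -63,29. Stack: [-63, 29]
BINARY_OP - → -63 - 29 = -92. Stack: [-92]
STORE_FAST z → z=-92. Stack: []
LOAD_FAST i → push 2. Stack: [2]
LOAD_CONST → push 1. Stack: [2, 1]
BINARY_OP + → 2 + 1 = 3. Stack: [3]
STORE_FAST i → i=3. Stack: []
LOAD_FAST i → push 3. Stack: [3]
LOAD_CONST → push 4. Stack: [3, 4]
COMPARE_OP bool(<) → 3 vs 4 = True. Stack: [True]
POP_JUMP_IF_FALSE → pop True; no jump. Stack: []
LOAD_FAST_LOAD_FAST z,a → push -92,29. Stack: [-92, 29]
BINARY_OP - → -92 - 29 = -121. Stack: [-121]
STORE_FAST z → z=-121. Stack: []
LOAD_FAST i → push 3. Stack: [3]
LOAD_CONST → push 1. Stack: [3, 1]
BINARY_OP + → 3 + 1 = 4. Stack: [4]
STORE_FAST i → i=4. Stack: []
LOAD_FAST i → push 4. Stack: [4]
LOAD_CONST → push 4. Stack: [4, 4]
COMPARE_OP bool(<) → 4 vs 4 = False. Stack: [False]
POP_JUMP_IF_FALSE → pop False; jump. Stack: []
LOAD_FAST z → push -121. Stack: [-121]
RETURN_VALUE → return -121.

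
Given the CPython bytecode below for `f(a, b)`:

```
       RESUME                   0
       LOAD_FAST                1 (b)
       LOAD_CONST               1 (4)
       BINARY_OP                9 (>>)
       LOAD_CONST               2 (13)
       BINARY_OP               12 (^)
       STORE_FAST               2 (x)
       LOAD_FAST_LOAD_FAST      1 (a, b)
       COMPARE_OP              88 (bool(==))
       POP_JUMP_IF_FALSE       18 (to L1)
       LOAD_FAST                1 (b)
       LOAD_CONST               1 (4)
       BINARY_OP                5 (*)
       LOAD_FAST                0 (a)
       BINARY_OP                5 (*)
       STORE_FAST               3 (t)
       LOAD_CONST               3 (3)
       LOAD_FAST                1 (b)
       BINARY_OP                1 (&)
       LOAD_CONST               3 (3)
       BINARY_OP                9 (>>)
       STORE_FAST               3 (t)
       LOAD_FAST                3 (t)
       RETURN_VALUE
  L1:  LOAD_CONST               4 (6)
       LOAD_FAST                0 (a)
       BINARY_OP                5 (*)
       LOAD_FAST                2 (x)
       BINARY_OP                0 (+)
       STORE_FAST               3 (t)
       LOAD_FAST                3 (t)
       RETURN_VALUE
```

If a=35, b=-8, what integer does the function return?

196

LOAD_FAST b → push -8. Stack: [-8]
LOAD_CONST → push 4. Stack: [-8, 4]
BINARY_OP >> → -8 >> 4 = -1. Stack: [-1]
LOAD_CONST → push 13. Stack: [-1, 13]
BINARY_OP ^ → -1 ^ 13 = -14. Stack: [-14]
STORE_FAST x → x=-14. Stack: []
LOAD_FAST_LOAD_FAST a,b → push 35,-8. Stack: [35, -8]
COMPARE_OP bool(==) → 35 vs -8 = False. Stack: [False]
POP_JUMP_IF_FALSE → pop False; jump. Stack: []
LOAD_CONST → push 6. Stack: [6]
LOAD_FAST a → push 35. Stack: [6, 35]
BINARY_OP * → 6 * 35 = 210. Stack: [210]
LOAD_FAST x → push -14. Stack: [210, -14]
BINARY_OP + → 210 + -14 = 196. Stack: [196]
STORE_FAST t → t=196. Stack: []
LOAD_FAST t → push 196. Stack: [196]
RETURN_VALUE → return 196.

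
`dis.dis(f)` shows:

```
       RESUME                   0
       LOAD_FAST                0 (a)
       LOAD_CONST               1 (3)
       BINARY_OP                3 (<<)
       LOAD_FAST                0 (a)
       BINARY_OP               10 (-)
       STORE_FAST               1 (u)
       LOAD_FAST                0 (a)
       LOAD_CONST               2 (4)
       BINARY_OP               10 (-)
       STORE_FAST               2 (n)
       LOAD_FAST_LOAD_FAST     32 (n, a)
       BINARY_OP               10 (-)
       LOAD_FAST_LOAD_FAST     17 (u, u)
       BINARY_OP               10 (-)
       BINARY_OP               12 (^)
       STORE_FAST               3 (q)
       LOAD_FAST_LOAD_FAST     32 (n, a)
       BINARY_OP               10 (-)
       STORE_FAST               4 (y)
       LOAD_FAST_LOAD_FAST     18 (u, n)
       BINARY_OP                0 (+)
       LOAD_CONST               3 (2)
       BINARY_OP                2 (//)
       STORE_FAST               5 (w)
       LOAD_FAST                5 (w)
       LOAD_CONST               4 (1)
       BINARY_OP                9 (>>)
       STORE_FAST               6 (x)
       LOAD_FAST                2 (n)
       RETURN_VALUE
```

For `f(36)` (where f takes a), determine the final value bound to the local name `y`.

-4

LOAD_FAST a → push 36. Stack: [36]
LOAD_CONST → push 3. Stack: [36, 3]
BINARY_OP << → 36 << 3 = 288. Stack: [288]
LOAD_FAST a → push 36. Stack: [288, 36]
BINARY_OP - → 288 - 36 = 252. Stack: [252]
STORE_FAST u → u=252. Stack: []
LOAD_FAST a → push 36. Stack: [36]
LOAD_CONST → push 4. Stack: [36, 4]
BINARY_OP - → 36 - 4 = 32. Stack: [32]
STORE_FAST n → n=32. Stack: []
LOAD_FAST_LOAD_FAST n,a → push 32,36. Stack: [32, 36]
BINARY_OP - → 32 - 36 = -4. Stack: [-4]
LOAD_FAST_LOAD_FAST u,u → push 252,252. Stack: [-4, 252, 252]
BINARY_OP - → 252 - 252 = 0. Stack: [-4, 0]
BINARY_OP ^ → -4 ^ 0 = -4. Stack: [-4]
STORE_FAST q → q=-4. Stack: []
LOAD_FAST_LOAD_FAST n,a → push 32,36. Stack: [32, 36]
BINARY_OP - → 32 - 36 = -4. Stack: [-4]
STORE_FAST y → y=-4. Stack: []
LOAD_FAST_LOAD_FAST u,n → push 252,32. Stack: [252, 32]
BINARY_OP + → 252 + 32 = 284. Stack: [284]
LOAD_CONST → push 2. Stack: [284, 2]
BINARY_OP // → 284 // 2 = 142. Stack: [142]
STORE_FAST w → w=142. Stack: []
LOAD_FAST w → push 142. Stack: [142]
LOAD_CONST → push 1. Stack: [142, 1]
BINARY_OP >> → 142 >> 1 = 71. Stack: [71]
STORE_FAST x → x=71. Stack: []
LOAD_FAST n → push 32. Stack: [32]
RETURN_VALUE → return 32.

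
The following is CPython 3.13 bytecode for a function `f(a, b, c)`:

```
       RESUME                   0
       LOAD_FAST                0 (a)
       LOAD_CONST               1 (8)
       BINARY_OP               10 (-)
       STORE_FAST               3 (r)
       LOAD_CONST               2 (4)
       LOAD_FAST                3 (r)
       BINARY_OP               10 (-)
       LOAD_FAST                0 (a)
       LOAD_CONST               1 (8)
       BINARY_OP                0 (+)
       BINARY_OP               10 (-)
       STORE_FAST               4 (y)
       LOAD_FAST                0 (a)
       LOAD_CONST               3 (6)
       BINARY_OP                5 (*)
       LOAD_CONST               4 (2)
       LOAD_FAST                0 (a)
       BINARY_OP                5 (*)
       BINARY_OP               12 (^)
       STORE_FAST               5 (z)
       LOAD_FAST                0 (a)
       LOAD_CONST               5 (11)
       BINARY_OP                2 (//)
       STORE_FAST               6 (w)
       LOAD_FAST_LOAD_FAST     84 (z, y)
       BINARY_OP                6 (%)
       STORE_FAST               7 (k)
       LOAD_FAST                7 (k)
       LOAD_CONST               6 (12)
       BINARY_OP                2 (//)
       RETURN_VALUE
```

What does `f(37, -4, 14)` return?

-6

LOAD_FAST a → push 37. Stack: [37]
LOAD_CONST → push 8. Stack: [37, 8]
BINARY_OP - → 37 - 8 = 29. Stack: [29]
STORE_FAST r → r=29. Stack: []
LOAD_CONST → push 4. Stack: [4]
LOAD_FAST r → push 29. Stack: [4, 29]
BINARY_OP - → 4 - 29 = -25. Stack: [-25]
LOAD_FAST a → push 37. Stack: [-25, 37]
LOAD_CONST → push 8. Stack: [-25, 37, 8]
BINARY_OP + → 37 + 8 = 45. Stack: [-25, 45]
BINARY_OP - → -25 - 45 = -70. Stack: [-70]
STORE_FAST y → y=-70. Stack: []
LOAD_FAST a → push 37. Stack: [37]
LOAD_CONST → push 6. Stack: [37, 6]
BINARY_OP * → 37 * 6 = 222. Stack: [222]
LOAD_CONST → push 2. Stack: [222, 2]
LOAD_FAST a → push 37. Stack: [222, 2, 37]
BINARY_OP * → 2 * 37 = 74. Stack: [222, 74]
BINARY_OP ^ → 222 ^ 74 = 148. Stack: [148]
STORE_FAST z → z=148. Stack: []
LOAD_FAST a → push 37. Stack: [37]
LOAD_CONST → push 11. Stack: [37, 11]
BINARY_OP // → 37 // 11 = 3. Stack: [3]
STORE_FAST w → w=3. Stack: []
LOAD_FAST_LOAD_FAST z,y → push 148,-70. Stack: [148, -70]
BINARY_OP % → 148 % -70 = -62. Stack: [-62]
STORE_FAST k → k=-62. Stack: []
LOAD_FAST k → push -62. Stack: [-62]
LOAD_CONST → push 12. Stack: [-62, 12]
BINARY_OP // → -62 // 12 = -6. Stack: [-6]
RETURN_VALUE → return -6.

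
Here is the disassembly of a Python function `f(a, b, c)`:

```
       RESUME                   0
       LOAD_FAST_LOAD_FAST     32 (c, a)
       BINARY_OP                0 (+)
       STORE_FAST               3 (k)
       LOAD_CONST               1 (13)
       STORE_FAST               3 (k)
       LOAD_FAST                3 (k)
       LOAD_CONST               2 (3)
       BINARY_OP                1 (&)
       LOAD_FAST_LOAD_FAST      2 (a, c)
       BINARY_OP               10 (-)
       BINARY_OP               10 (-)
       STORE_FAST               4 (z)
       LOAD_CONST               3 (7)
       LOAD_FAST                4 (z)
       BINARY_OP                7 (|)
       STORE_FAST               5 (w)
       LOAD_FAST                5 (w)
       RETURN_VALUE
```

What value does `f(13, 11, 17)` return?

7

LOAD_FAST_LOAD_FAST c,a → push 17,13. Stack: [17, 13]
BINARY_OP + → 17 + 13 = 30. Stack: [30]
STORE_FAST k → k=30. Stack: []
LOAD_CONST → push 13. Stack: [13]
STORE_FAST k → k=13. Stack: []
LOAD_FAST k → push 13. Stack: [13]
LOAD_CONST → push 3. Stack: [13, 3]
BINARY_OP & → 13 & 3 = 1. Stack: [1]
LOAD_FAST_LOAD_FAST a,c → push 13,17. Stack: [1, 13, 17]
BINARY_OP - → 13 - 17 = -4. Stack: [1, -4]
BINARY_OP - → 1 - -4 = 5. Stack: [5]
STORE_FAST z → z=5. Stack: []
LOAD_CONST → push 7. Stack: [7]
LOAD_FAST z → push 5. Stack: [7, 5]
BINARY_OP | → 7 | 5 = 7. Stack: [7]
STORE_FAST w → w=7. Stack: []
LOAD_FAST w → push 7. Stack: [7]
RETURN_VALUE → return 7.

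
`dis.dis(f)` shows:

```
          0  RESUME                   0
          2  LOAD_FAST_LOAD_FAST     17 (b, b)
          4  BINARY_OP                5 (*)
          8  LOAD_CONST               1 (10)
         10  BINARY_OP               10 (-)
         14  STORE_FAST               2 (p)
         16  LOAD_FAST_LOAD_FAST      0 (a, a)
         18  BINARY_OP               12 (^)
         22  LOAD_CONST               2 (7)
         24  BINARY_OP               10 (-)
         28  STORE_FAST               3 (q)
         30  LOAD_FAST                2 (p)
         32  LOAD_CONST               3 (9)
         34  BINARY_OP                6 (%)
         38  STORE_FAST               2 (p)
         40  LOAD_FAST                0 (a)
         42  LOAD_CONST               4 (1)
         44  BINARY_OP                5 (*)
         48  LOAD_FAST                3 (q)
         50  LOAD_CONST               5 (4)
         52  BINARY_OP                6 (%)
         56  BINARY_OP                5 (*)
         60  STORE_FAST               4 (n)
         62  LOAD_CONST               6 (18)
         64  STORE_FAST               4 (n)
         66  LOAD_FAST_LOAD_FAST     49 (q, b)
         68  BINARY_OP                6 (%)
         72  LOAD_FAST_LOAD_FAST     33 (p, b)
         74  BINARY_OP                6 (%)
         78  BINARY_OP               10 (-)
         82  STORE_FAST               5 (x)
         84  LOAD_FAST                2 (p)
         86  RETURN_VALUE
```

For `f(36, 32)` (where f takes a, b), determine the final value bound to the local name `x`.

LOAD_FAST_LOAD_FAST b,b → push 32,32. Stack: [32, 32]
BINARY_OP * → 32 * 32 = 1024. Stack: [1024]
LOAD_CONST → push 10. Stack: [1024, 10]
BINARY_OP - → 1024 - 10 = 1014. Stack: [1014]
STORE_FAST p → p=1014. Stack: []
LOAD_FAST_LOAD_FAST a,a → push 36,36. Stack: [36, 36]
BINARY_OP ^ → 36 ^ 36 = 0. Stack: [0]
LOAD_CONST → push 7. Stack: [0, 7]
BINARY_OP - → 0 - 7 = -7. Stack: [-7]
STORE_FAST q → q=-7. Stack: []
LOAD_FAST p → push 1014. Stack: [1014]
LOAD_CONST → push 9. Stack: [1014, 9]
BINARY_OP % → 1014 % 9 = 6. Stack: [6]
STORE_FAST p → p=6. Stack: []
LOAD_FAST a → push 36. Stack: [36]
LOAD_CONST → push 1. Stack: [36, 1]
BINARY_OP * → 36 * 1 = 36. Stack: [36]
LOAD_FAST q → push -7. Stack: [36, -7]
LOAD_CONST → push 4. Stack: [36, -7, 4]
BINARY_OP % → -7 % 4 = 1. Stack: [36, 1]
BINARY_OP * → 36 * 1 = 36. Stack: [36]
STORE_FAST n → n=36. Stack: []
LOAD_CONST → push 18. Stack: [18]
STORE_FAST n → n=18. Stack: []
LOAD_FAST_LOAD_FAST q,b → push -7,32. Stack: [-7, 32]
BINARY_OP % → -7 % 32 = 25. Stack: [25]
LOAD_FAST_LOAD_FAST p,b → push 6,32. Stack: [25, 6, 32]
BINARY_OP % → 6 % 32 = 6. Stack: [25, 6]
BINARY_OP - → 25 - 6 = 19. Stack: [19]
STORE_FAST x → x=19. Stack: []
LOAD_FAST p → push 6. Stack: [6]
RETURN_VALUE → return 6.

19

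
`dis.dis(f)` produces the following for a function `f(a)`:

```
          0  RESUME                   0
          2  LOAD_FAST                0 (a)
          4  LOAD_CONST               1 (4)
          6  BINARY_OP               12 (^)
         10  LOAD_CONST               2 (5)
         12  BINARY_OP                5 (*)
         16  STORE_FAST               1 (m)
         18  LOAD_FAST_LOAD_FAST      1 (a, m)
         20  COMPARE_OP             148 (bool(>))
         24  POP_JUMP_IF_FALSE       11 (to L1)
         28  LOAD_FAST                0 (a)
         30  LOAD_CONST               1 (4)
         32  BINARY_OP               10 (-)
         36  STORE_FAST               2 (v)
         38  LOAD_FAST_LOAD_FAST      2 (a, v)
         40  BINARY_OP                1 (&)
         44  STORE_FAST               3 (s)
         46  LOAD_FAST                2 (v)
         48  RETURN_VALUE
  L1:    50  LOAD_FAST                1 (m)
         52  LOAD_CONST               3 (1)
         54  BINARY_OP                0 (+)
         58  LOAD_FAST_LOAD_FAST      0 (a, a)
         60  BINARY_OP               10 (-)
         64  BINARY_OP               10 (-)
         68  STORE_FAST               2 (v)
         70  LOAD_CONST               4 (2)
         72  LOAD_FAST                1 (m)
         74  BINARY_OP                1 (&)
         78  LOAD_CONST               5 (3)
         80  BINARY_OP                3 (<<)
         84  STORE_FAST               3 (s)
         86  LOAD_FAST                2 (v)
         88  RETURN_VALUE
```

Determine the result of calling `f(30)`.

131

LOAD_FAST a → push 30. Stack: [30]
LOAD_CONST → push 4. Stack: [30, 4]
BINARY_OP ^ → 30 ^ 4 = 26. Stack: [26]
LOAD_CONST → push 5. Stack: [26, 5]
BINARY_OP * → 26 * 5 = 130. Stack: [130]
STORE_FAST m → m=130. Stack: []
LOAD_FAST_LOAD_FAST a,m → push 30,130. Stack: [30, 130]
COMPARE_OP bool(>) → 30 vs 130 = False. Stack: [False]
POP_JUMP_IF_FALSE → pop False; jump. Stack: []
LOAD_FAST m → push 130. Stack: [130]
LOAD_CONST → push 1. Stack: [130, 1]
BINARY_OP + → 130 + 1 = 131. Stack: [131]
LOAD_FAST_LOAD_FAST a,a → push 30,30. Stack: [131, 30, 30]
BINARY_OP - → 30 - 30 = 0. Stack: [131, 0]
BINARY_OP - → 131 - 0 = 131. Stack: [131]
STORE_FAST v → v=131. Stack: []
LOAD_CONST → push 2. Stack: [2]
LOAD_FAST m → push 130. Stack: [2, 130]
BINARY_OP & → 2 & 130 = 2. Stack: [2]
LOAD_CONST → push 3. Stack: [2, 3]
BINARY_OP << → 2 << 3 = 16. Stack: [16]
STORE_FAST s → s=16. Stack: []
LOAD_FAST v → push 131. Stack: [131]
RETURN_VALUE → return 131.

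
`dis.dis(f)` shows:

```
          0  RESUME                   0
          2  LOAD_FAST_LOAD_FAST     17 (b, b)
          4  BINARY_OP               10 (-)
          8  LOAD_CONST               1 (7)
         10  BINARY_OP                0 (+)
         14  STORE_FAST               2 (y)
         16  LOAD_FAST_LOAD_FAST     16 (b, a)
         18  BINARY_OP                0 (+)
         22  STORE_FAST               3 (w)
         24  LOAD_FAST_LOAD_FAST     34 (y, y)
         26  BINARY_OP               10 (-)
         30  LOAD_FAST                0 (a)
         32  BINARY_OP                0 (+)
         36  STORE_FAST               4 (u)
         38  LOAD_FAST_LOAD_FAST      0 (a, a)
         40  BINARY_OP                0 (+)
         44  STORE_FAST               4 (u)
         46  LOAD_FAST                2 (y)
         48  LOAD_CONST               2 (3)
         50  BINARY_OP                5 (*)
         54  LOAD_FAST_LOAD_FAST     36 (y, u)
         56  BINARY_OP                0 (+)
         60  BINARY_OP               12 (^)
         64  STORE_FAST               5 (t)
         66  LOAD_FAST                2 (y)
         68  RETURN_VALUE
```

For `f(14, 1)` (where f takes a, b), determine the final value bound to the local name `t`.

LOAD_FAST_LOAD_FAST b,b → push 1,1. Stack: [1, 1]
BINARY_OP - → 1 - 1 = 0. Stack: [0]
LOAD_CONST → push 7. Stack: [0, 7]
BINARY_OP + → 0 + 7 = 7. Stack: [7]
STORE_FAST y → y=7. Stack: []
LOAD_FAST_LOAD_FAST b,a → push 1,14. Stack: [1, 14]
BINARY_OP + → 1 + 14 = 15. Stack: [15]
STORE_FAST w → w=15. Stack: []
LOAD_FAST_LOAD_FAST y,y → push 7,7. Stack: [7, 7]
BINARY_OP - → 7 - 7 = 0. Stack: [0]
LOAD_FAST a → push 14. Stack: [0, 14]
BINARY_OP + → 0 + 14 = 14. Stack: [14]
STORE_FAST u → u=14. Stack: []
LOAD_FAST_LOAD_FAST a,a → push 14,14. Stack: [14, 14]
BINARY_OP + → 14 + 14 = 28. Stack: [28]
STORE_FAST u → u=28. Stack: []
LOAD_FAST y → push 7. Stack: [7]
LOAD_CONST → push 3. Stack: [7, 3]
BINARY_OP * → 7 * 3 = 21. Stack: [21]
LOAD_FAST_LOAD_FAST y,u → push 7,28. Stack: [21, 7, 28]
BINARY_OP + → 7 + 28 = 35. Stack: [21, 35]
BINARY_OP ^ → 21 ^ 35 = 54. Stack: [54]
STORE_FAST t → t=54. Stack: []
LOAD_FAST y → push 7. Stack: [7]
RETURN_VALUE → return 7.

54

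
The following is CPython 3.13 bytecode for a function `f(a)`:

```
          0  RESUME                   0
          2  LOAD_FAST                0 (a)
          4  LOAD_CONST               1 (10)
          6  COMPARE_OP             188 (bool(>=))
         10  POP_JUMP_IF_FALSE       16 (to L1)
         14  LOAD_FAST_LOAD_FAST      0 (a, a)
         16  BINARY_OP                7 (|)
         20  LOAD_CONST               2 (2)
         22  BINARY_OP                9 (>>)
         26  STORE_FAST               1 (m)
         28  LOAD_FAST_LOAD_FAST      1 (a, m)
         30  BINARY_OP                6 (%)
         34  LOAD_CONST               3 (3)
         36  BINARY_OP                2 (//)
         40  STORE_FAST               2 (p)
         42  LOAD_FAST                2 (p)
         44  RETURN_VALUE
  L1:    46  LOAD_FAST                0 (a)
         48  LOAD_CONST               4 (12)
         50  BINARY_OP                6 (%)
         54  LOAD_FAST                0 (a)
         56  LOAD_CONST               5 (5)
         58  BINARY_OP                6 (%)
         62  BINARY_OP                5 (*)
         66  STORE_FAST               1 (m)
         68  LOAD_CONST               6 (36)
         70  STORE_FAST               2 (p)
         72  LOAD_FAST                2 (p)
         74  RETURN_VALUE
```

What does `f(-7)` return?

LOAD_FAST a → push -7. Stack: [-7]
LOAD_CONST → push 10. Stack: [-7, 10]
COMPARE_OP bool(>=) → -7 vs 10 = False. Stack: [False]
POP_JUMP_IF_FALSE → pop False; jump. Stack: []
LOAD_FAST a → push -7. Stack: [-7]
LOAD_CONST → push 12. Stack: [-7, 12]
BINARY_OP % → -7 % 12 = 5. Stack: [5]
LOAD_FAST a → push -7. Stack: [5, -7]
LOAD_CONST → push 5. Stack: [5, -7, 5]
BINARY_OP % → -7 % 5 = 3. Stack: [5, 3]
BINARY_OP * → 5 * 3 = 15. Stack: [15]
STORE_FAST m → m=15. Stack: []
LOAD_CONST → push 36. Stack: [36]
STORE_FAST p → p=36. Stack: []
LOAD_FAST p → push 36. Stack: [36]
RETURN_VALUE → return 36.

36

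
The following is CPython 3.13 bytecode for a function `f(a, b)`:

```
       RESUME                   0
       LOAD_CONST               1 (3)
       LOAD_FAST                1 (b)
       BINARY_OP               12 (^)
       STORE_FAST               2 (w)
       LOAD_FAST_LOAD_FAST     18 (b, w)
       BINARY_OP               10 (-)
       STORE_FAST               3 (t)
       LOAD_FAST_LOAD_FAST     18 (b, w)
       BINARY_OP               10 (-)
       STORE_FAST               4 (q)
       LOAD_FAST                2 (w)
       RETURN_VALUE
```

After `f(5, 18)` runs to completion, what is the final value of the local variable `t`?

1

LOAD_CONST → push 3. Stack: [3]
LOAD_FAST b → push 18. Stack: [3, 18]
BINARY_OP ^ → 3 ^ 18 = 17. Stack: [17]
STORE_FAST w → w=17. Stack: []
LOAD_FAST_LOAD_FAST b,w → push 18,17. Stack: [18, 17]
BINARY_OP - → 18 - 17 = 1. Stack: [1]
STORE_FAST t → t=1. Stack: []
LOAD_FAST_LOAD_FAST b,w → push 18,17. Stack: [18, 17]
BINARY_OP - → 18 - 17 = 1. Stack: [1]
STORE_FAST q → q=1. Stack: []
LOAD_FAST w → push 17. Stack: [17]
RETURN_VALUE → return 17.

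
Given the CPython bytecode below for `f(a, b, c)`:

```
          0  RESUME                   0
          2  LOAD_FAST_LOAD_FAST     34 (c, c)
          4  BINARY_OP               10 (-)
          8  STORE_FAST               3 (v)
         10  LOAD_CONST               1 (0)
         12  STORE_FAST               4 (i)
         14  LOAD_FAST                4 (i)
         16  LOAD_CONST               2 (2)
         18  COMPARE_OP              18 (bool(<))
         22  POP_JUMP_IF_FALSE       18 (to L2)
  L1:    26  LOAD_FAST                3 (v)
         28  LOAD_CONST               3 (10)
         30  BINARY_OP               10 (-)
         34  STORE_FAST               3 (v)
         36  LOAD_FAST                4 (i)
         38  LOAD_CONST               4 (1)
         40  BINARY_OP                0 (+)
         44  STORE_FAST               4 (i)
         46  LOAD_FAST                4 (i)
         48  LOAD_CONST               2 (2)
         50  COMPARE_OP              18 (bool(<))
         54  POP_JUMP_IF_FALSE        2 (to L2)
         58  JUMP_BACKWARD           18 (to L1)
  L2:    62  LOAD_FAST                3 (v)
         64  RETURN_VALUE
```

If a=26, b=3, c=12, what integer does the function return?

-20

LOAD_FAST_LOAD_FAST c,c → push 12,12. Stack: [12, 12]
BINARY_OP - → 12 - 12 = 0. Stack: [0]
STORE_FAST v → v=0. Stack: []
LOAD_CONST → push 0. Stack: [0]
STORE_FAST i → i=0. Stack: []
LOAD_FAST i → push 0. Stack: [0]
LOAD_CONST → push 2. Stack: [0, 2]
COMPARE_OP bool(<) → 0 vs 2 = True. Stack: [True]
POP_JUMP_IF_FALSE → pop True; no jump. Stack: []
LOAD_FAST v → push 0. Stack: [0]
LOAD_CONST → push 10. Stack: [0, 10]
BINARY_OP - → 0 - 10 = -10. Stack: [-10]
STORE_FAST v → v=-10. Stack: []
LOAD_FAST i → push 0. Stack: [0]
LOAD_CONST → push 1. Stack: [0, 1]
BINARY_OP + → 0 + 1 = 1. Stack: [1]
STORE_FAST i → i=1. Stack: []
LOAD_FAST i → push 1. Stack: [1]
LOAD_CONST → push 2. Stack: [1, 2]
COMPARE_OP bool(<) → 1 vs 2 = True. Stack: [True]
POP_JUMP_IF_FALSE → pop True; no jump. Stack: []
LOAD_FAST v → push -10. Stack: [-10]
LOAD_CONST → push 10. Stack: [-10, 10]
BINARY_OP - → -10 - 10 = -20. Stack: [-20]
STORE_FAST v → v=-20. Stack: []
LOAD_FAST i → push 1. Stack: [1]
LOAD_CONST → push 1. Stack: [1, 1]
BINARY_OP + → 1 + 1 = 2. Stack: [2]
STORE_FAST i → i=2. Stack: []
LOAD_FAST i → push 2. Stack: [2]
LOAD_CONST → push 2. Stack: [2, 2]
COMPARE_OP bool(<) → 2 vs 2 = False. Stack: [False]
POP_JUMP_IF_FALSE → pop False; jump. Stack: []
LOAD_FAST v → push -20. Stack: [-20]
RETURN_VALUE → return -20.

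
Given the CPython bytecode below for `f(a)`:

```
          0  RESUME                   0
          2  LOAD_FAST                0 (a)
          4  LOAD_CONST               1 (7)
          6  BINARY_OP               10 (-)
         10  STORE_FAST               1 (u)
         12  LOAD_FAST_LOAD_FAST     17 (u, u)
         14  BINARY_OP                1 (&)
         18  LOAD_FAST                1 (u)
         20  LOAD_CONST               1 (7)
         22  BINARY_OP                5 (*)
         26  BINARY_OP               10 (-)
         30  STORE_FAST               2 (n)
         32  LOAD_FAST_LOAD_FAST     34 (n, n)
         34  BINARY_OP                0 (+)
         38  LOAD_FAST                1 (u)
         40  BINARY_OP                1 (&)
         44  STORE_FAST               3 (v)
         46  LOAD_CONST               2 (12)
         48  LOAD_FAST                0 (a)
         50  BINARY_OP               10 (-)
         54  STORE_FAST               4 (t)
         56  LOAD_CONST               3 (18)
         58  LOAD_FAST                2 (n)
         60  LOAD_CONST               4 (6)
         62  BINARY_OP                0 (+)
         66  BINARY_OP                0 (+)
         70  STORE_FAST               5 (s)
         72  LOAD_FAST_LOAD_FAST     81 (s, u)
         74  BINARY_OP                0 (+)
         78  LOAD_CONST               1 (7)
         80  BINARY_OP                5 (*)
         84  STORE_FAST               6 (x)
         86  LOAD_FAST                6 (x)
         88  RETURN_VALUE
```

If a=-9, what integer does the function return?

LOAD_FAST a → push -9. Stack: [-9]
LOAD_CONST → push 7. Stack: [-9, 7]
BINARY_OP - → -9 - 7 = -16. Stack: [-16]
STORE_FAST u → u=-16. Stack: []
LOAD_FAST_LOAD_FAST u,u → push -16,-16. Stack: [-16, -16]
BINARY_OP & → -16 & -16 = -16. Stack: [-16]
LOAD_FAST u → push -16. Stack: [-16, -16]
LOAD_CONST → push 7. Stack: [-16, -16, 7]
BINARY_OP * → -16 * 7 = -112. Stack: [-16, -112]
BINARY_OP - → -16 - -112 = 96. Stack: [96]
STORE_FAST n → n=96. Stack: []
LOAD_FAST_LOAD_FAST n,n → push 96,96. Stack: [96, 96]
BINARY_OP + → 96 + 96 = 192. Stack: [192]
LOAD_FAST u → push -16. Stack: [192, -16]
BINARY_OP & → 192 & -16 = 192. Stack: [192]
STORE_FAST v → v=192. Stack: []
LOAD_CONST → push 12. Stack: [12]
LOAD_FAST a → push -9. Stack: [12, -9]
BINARY_OP - → 12 - -9 = 21. Stack: [21]
STORE_FAST t → t=21. Stack: []
LOAD_CONST → push 18. Stack: [18]
LOAD_FAST n → push 96. Stack: [18, 96]
LOAD_CONST → push 6. Stack: [18, 96, 6]
BINARY_OP + → 96 + 6 = 102. Stack: [18, 102]
BINARY_OP + → 18 + 102 = 120. Stack: [120]
STORE_FAST s → s=120. Stack: []
LOAD_FAST_LOAD_FAST s,u → push 120,-16. Stack: [120, -16]
BINARY_OP + → 120 + -16 = 104. Stack: [104]
LOAD_CONST → push 7. Stack: [104, 7]
BINARY_OP * → 104 * 7 = 728. Stack: [728]
STORE_FAST x → x=728. Stack: []
LOAD_FAST x → push 728. Stack: [728]
RETURN_VALUE → return 728.

728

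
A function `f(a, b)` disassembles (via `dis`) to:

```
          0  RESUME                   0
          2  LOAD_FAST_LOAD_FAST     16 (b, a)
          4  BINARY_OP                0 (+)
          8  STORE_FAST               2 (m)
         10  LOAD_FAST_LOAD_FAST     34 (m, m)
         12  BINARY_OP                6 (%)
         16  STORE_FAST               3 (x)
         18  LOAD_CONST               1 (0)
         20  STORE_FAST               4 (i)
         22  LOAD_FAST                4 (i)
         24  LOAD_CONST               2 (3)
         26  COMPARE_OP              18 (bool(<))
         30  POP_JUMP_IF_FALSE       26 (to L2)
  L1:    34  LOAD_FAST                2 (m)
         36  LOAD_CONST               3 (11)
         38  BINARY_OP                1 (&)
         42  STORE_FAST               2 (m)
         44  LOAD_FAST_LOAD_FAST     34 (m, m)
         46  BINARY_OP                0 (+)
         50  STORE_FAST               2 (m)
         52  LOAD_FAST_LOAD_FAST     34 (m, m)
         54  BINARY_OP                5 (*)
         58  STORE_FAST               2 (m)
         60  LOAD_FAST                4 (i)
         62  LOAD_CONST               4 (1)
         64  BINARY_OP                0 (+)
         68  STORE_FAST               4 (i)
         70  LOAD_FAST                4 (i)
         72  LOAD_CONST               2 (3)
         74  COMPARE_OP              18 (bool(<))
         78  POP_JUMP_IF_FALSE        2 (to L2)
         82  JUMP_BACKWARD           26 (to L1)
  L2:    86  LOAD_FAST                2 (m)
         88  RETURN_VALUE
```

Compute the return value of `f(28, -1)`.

0

LOAD_FAST_LOAD_FAST b,a → push -1,28
BINARY_OP + → -1 + 28 = 27
STORE_FAST m → m=27
LOAD_FAST_LOAD_FAST m,m → push 27,27
BINARY_OP % → 27 % 27 = 0
STORE_FAST x → x=0
LOAD_CONST → push 0
STORE_FAST i → i=0
LOAD_FAST i → push 0
LOAD_CONST → push 3
COMPARE_OP bool(<) → 0 vs 3 = True
POP_JUMP_IF_FALSE → pop True; no jump
LOAD_FAST m → push 27
LOAD_CONST → push 11
BINARY_OP & → 27 & 11 = 11
STORE_FAST m → m=11
LOAD_FAST_LOAD_FAST m,m → push 11,11
BINARY_OP + → 11 + 11 = 22
STORE_FAST m → m=22
LOAD_FAST_LOAD_FAST m,m → push 22,22
BINARY_OP * → 22 * 22 = 484
STORE_FAST m → m=484
LOAD_FAST i → push 0
LOAD_CONST → push 1
BINARY_OP + → 0 + 1 = 1
STORE_FAST i → i=1
LOAD_FAST i → push 1
LOAD_CONST → push 3
COMPARE_OP bool(<) → 1 vs 3 = True
POP_JUMP_IF_FALSE → pop True; no jump
LOAD_FAST m → push 484
LOAD_CONST → push 11
BINARY_OP & → 484 & 11 = 0
STORE_FAST m → m=0
LOAD_FAST_LOAD_FAST m,m → push 0,0
BINARY_OP + → 0 + 0 = 0
STORE_FAST m → m=0
LOAD_FAST_LOAD_FAST m,m → push 0,0
BINARY_OP * → 0 * 0 = 0
STORE_FAST m → m=0
LOAD_FAST i → push 1
LOAD_CONST → push 1
BINARY_OP + → 1 + 1 = 2
STORE_FAST i → i=2
LOAD_FAST i → push 2
LOAD_CONST → push 3
COMPARE_OP bool(<) → 2 vs 3 = True
POP_JUMP_IF_FALSE → pop True; no jump
LOAD_FAST m → push 0
LOAD_CONST → push 11
BINARY_OP & → 0 & 11 = 0
STORE_FAST m → m=0
LOAD_FAST_LOAD_FAST m,m → push 0,0
BINARY_OP + → 0 + 0 = 0
STORE_FAST m → m=0
LOAD_FAST_LOAD_FAST m,m → push 0,0
BINARY_OP * → 0 * 0 = 0
STORE_FAST m → m=0
LOAD_FAST i → push 2
LOAD_CONST → push 1
BINARY_OP + → 2 + 1 = 3
STORE_FAST i → i=3
LOAD_FAST i → push 3
LOAD_CONST → push 3
COMPARE_OP bool(<) → 3 vs 3 = False
POP_JUMP_IF_FALSE → pop False; jump
LOAD_FAST m → push 0
RETURN_VALUE → return 0.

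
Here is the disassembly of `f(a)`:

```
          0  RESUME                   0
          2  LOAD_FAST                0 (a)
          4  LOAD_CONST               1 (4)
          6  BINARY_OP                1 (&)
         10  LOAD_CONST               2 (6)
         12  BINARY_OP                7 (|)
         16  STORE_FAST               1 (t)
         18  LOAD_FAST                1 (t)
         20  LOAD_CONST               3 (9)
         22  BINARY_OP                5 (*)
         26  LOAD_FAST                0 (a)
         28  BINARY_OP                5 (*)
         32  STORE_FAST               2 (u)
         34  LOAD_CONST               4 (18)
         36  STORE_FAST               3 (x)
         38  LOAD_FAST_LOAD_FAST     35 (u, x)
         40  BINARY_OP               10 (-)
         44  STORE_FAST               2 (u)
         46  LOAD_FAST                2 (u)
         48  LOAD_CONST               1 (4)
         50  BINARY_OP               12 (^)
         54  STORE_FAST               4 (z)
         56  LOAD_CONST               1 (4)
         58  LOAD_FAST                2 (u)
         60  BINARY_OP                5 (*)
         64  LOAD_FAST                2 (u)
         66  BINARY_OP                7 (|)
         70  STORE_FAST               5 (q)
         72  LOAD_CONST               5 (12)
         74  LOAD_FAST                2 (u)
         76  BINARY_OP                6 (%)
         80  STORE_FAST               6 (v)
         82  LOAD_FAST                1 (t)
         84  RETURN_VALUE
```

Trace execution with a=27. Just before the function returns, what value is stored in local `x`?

18

LOAD_FAST a → push 27. Stack: [27]
LOAD_CONST → push 4. Stack: [27, 4]
BINARY_OP & → 27 & 4 = 0. Stack: [0]
LOAD_CONST → push 6. Stack: [0, 6]
BINARY_OP | → 0 | 6 = 6. Stack: [6]
STORE_FAST t → t=6. Stack: []
LOAD_FAST t → push 6. Stack: [6]
LOAD_CONST → push 9. Stack: [6, 9]
BINARY_OP * → 6 * 9 = 54. Stack: [54]
LOAD_FAST a → push 27. Stack: [54, 27]
BINARY_OP * → 54 * 27 = 1458. Stack: [1458]
STORE_FAST u → u=1458. Stack: []
LOAD_CONST → push 18. Stack: [18]
STORE_FAST x → x=18. Stack: []
LOAD_FAST_LOAD_FAST u,x → push 1458,18. Stack: [1458, 18]
BINARY_OP - → 1458 - 18 = 1440. Stack: [1440]
STORE_FAST u → u=1440. Stack: []
LOAD_FAST u → push 1440. Stack: [1440]
LOAD_CONST → push 4. Stack: [1440, 4]
BINARY_OP ^ → 1440 ^ 4 = 1444. Stack: [1444]
STORE_FAST z → z=1444. Stack: []
LOAD_CONST → push 4. Stack: [4]
LOAD_FAST u → push 1440. Stack: [4, 1440]
BINARY_OP * → 4 * 1440 = 5760. Stack: [5760]
LOAD_FAST u → push 1440. Stack: [5760, 1440]
BINARY_OP | → 5760 | 1440 = 6048. Stack: [6048]
STORE_FAST q → q=6048. Stack: []
LOAD_CONST → push 12. Stack: [12]
LOAD_FAST u → push 1440. Stack: [12, 1440]
BINARY_OP % → 12 % 1440 = 12. Stack: [12]
STORE_FAST v → v=12. Stack: []
LOAD_FAST t → push 6. Stack: [6]
RETURN_VALUE → return 6.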